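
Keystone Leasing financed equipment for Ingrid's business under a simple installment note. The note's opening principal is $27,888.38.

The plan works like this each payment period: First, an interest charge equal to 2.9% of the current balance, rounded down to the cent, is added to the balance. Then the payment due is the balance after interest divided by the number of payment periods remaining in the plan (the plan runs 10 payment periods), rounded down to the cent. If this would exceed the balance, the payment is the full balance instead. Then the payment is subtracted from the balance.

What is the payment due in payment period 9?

Payment period 1: opening $27,888.38; interest $808.76 → $28,697.14; payment $2,869.71; balance $25,827.43
Payment period 2: opening $25,827.43; interest $748.99 → $26,576.42; payment $2,952.93; balance $23,623.49
Payment period 3: opening $23,623.49; interest $685.08 → $24,308.57; payment $3,038.57; balance $21,270.00
Payment period 4: opening $21,270.00; interest $616.83 → $21,886.83; payment $3,126.69; balance $18,760.14
Payment period 5: opening $18,760.14; interest $544.04 → $19,304.18; payment $3,217.36; balance $16,086.82
Payment period 6: opening $16,086.82; interest $466.51 → $16,553.33; payment $3,310.66; balance $13,242.67
Payment period 7: opening $13,242.67; interest $384.03 → $13,626.70; payment $3,406.67; balance $10,220.03
Payment period 8: opening $10,220.03; interest $296.38 → $10,516.41; payment $3,505.47; balance $7,010.94
Payment period 9: opening $7,010.94; interest $203.31 → $7,214.25; payment $3,607.12; balance $3,607.13

$3,607.12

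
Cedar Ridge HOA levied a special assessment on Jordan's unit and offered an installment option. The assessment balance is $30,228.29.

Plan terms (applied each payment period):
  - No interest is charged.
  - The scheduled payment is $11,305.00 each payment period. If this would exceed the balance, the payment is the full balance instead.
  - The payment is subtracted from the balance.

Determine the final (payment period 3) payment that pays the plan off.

$7,618.29

# | Opening | Payment | End bal
1 | $30,228.29 | $11,305.00 | $18,923.29
2 | $18,923.29 | $11,305.00 | $7,618.29
3 | $7,618.29 | $7,618.29 | $0.00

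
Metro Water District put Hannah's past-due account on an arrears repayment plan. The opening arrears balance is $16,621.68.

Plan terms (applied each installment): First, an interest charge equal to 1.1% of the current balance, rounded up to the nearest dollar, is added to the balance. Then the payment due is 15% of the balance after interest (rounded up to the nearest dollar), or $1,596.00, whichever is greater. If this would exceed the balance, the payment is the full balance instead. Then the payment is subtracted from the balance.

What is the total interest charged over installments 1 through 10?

# | Opening | Interest | Payment | End bal
1 | $16,621.68 | $183.00 | $2,521.00 | $14,283.68
2 | $14,283.68 | $158.00 | $2,167.00 | $12,274.68
3 | $12,274.68 | $136.00 | $1,862.00 | $10,548.68
4 | $10,548.68 | $117.00 | $1,600.00 | $9,065.68
5 | $9,065.68 | $100.00 | $1,596.00 | $7,569.68
6 | $7,569.68 | $84.00 | $1,596.00 | $6,057.68
7 | $6,057.68 | $67.00 | $1,596.00 | $4,528.68
8 | $4,528.68 | $50.00 | $1,596.00 | $2,982.68
9 | $2,982.68 | $33.00 | $1,596.00 | $1,419.68
10 | $1,419.68 | $16.00 | $1,435.68 | $0.00
Total interest: $183.00 + $158.00 + $136.00 + $117.00 + $100.00 + $84.00 + $67.00 + $50.00 + $33.00 + $16.00 = $944.00

$944.00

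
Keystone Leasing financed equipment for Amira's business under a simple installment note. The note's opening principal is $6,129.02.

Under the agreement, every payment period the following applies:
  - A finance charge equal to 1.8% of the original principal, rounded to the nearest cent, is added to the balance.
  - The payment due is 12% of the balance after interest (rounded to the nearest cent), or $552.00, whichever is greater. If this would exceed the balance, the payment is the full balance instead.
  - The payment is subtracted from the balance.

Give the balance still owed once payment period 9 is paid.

$1,784.37

# | Opening | Interest | Payment | End bal
1 | $6,129.02 | $110.32 | $748.72 | $5,490.62
2 | $5,490.62 | $110.32 | $672.11 | $4,928.83
3 | $4,928.83 | $110.32 | $604.70 | $4,434.45
4 | $4,434.45 | $110.32 | $552.00 | $3,992.77
5 | $3,992.77 | $110.32 | $552.00 | $3,551.09
6 | $3,551.09 | $110.32 | $552.00 | $3,109.41
7 | $3,109.41 | $110.32 | $552.00 | $2,667.73
8 | $2,667.73 | $110.32 | $552.00 | $2,226.05
9 | $2,226.05 | $110.32 | $552.00 | $1,784.37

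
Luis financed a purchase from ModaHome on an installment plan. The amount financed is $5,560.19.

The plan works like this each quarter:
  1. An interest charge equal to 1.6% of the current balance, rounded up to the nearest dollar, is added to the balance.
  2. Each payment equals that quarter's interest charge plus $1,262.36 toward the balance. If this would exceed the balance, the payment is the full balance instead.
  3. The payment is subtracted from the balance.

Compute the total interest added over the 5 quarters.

Quarter 1: $5,560.19 +$89.00 interest = $5,649.19; pay $1,351.36 → $4,297.83
Quarter 2: $4,297.83 +$69.00 interest = $4,366.83; pay $1,331.36 → $3,035.47
Quarter 3: $3,035.47 +$49.00 interest = $3,084.47; pay $1,311.36 → $1,773.11
Quarter 4: $1,773.11 +$29.00 interest = $1,802.11; pay $1,291.36 → $510.75
Quarter 5: $510.75 +$9.00 interest = $519.75; pay $519.75 → $0.00
Total interest: $89.00 + $69.00 + $49.00 + $29.00 + $9.00 = $245.00

$245.00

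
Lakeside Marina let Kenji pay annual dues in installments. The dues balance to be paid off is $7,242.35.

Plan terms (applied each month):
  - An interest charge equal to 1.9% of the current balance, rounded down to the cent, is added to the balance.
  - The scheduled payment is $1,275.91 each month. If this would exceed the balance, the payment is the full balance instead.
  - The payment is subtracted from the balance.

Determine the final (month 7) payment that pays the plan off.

$81.24

Month 1: opening $7,242.35; interest $137.60 → $7,379.95; payment $1,275.91; balance $6,104.04
Month 2: opening $6,104.04; interest $115.97 → $6,220.01; payment $1,275.91; balance $4,944.10
Month 3: opening $4,944.10; interest $93.93 → $5,038.03; payment $1,275.91; balance $3,762.12
Month 4: opening $3,762.12; interest $71.48 → $3,833.60; payment $1,275.91; balance $2,557.69
Month 5: opening $2,557.69; interest $48.59 → $2,606.28; payment $1,275.91; balance $1,330.37
Month 6: opening $1,330.37; interest $25.27 → $1,355.64; payment $1,275.91; balance $79.73
Month 7: opening $79.73; interest $1.51 → $81.24; payment $81.24; balance $0.00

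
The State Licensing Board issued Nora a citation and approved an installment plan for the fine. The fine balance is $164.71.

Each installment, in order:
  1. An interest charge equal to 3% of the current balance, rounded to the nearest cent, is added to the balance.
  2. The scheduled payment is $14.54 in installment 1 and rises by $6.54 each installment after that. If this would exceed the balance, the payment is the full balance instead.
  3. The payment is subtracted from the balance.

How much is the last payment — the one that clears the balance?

$0.53

Installment 1: opening $164.71; interest $4.94 → $169.65; payment $14.54; balance $155.11
Installment 2: opening $155.11; interest $4.65 → $159.76; payment $21.08; balance $138.68
Installment 3: opening $138.68; interest $4.16 → $142.84; payment $27.62; balance $115.22
Installment 4: opening $115.22; interest $3.46 → $118.68; payment $34.16; balance $84.52
Installment 5: opening $84.52; interest $2.54 → $87.06; payment $40.70; balance $46.36
Installment 6: opening $46.36; interest $1.39 → $47.75; payment $47.24; balance $0.51
Installment 7: opening $0.51; interest $0.02 → $0.53; payment $0.53; balance $0.00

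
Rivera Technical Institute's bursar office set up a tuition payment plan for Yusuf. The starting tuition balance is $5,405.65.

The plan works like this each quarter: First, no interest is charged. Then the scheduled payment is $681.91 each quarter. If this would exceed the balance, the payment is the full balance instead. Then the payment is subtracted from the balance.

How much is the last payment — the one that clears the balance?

Quarter 1: opening $5,405.65; payment $681.91; balance $4,723.74
Quarter 2: opening $4,723.74; payment $681.91; balance $4,041.83
Quarter 3: opening $4,041.83; payment $681.91; balance $3,359.92
Quarter 4: opening $3,359.92; payment $681.91; balance $2,678.01
Quarter 5: opening $2,678.01; payment $681.91; balance $1,996.10
Quarter 6: opening $1,996.10; payment $681.91; balance $1,314.19
Quarter 7: opening $1,314.19; payment $681.91; balance $632.28
Quarter 8: opening $632.28; payment $632.28; balance $0.00

$632.28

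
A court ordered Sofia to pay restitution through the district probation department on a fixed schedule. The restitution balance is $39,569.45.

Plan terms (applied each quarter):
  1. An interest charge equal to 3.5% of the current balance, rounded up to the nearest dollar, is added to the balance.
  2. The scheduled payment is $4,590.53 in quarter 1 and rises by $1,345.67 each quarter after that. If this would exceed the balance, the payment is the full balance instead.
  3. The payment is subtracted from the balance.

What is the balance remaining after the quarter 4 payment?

Quarter 1: $39,569.45 +$1,385.00 interest = $40,954.45; pay $4,590.53 → $36,363.92
Quarter 2: $36,363.92 +$1,273.00 interest = $37,636.92; pay $5,936.20 → $31,700.72
Quarter 3: $31,700.72 +$1,110.00 interest = $32,810.72; pay $7,281.87 → $25,528.85
Quarter 4: $25,528.85 +$894.00 interest = $26,422.85; pay $8,627.54 → $17,795.31

$17,795.31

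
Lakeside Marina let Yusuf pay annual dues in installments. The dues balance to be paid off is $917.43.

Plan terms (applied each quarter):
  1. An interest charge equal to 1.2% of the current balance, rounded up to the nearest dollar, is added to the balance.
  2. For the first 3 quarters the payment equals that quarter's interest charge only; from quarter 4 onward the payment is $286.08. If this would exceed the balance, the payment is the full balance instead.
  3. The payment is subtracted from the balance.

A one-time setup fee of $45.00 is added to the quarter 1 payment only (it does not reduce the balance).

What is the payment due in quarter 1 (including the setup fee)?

$57.00

Quarter 1: opening $917.43; interest $12.00 → $929.43; payment $12.00 (+ $45.00 fee); balance $917.43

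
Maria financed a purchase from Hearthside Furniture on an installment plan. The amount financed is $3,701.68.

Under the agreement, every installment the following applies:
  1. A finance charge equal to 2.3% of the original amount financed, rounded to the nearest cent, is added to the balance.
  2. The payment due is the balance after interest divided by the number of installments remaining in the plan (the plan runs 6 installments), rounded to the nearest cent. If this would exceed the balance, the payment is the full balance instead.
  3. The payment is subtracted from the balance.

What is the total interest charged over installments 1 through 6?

$510.84

# | Opening | Interest | Payment | End bal
1 | $3,701.68 | $85.14 | $631.14 | $3,155.68
2 | $3,155.68 | $85.14 | $648.16 | $2,592.66
3 | $2,592.66 | $85.14 | $669.45 | $2,008.35
4 | $2,008.35 | $85.14 | $697.83 | $1,395.66
5 | $1,395.66 | $85.14 | $740.40 | $740.40
6 | $740.40 | $85.14 | $825.54 | $0.00
Total interest: $85.14 + $85.14 + $85.14 + $85.14 + $85.14 + $85.14 = $510.84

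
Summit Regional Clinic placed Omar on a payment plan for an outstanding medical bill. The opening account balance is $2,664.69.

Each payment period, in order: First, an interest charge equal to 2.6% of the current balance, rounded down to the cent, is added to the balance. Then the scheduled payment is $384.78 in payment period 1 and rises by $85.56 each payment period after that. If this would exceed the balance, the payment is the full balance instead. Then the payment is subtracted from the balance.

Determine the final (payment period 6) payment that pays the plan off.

$128.08

Payment period 1: opening $2,664.69; interest $69.28 → $2,733.97; payment $384.78; balance $2,349.19
Payment period 2: opening $2,349.19; interest $61.07 → $2,410.26; payment $470.34; balance $1,939.92
Payment period 3: opening $1,939.92; interest $50.43 → $1,990.35; payment $555.90; balance $1,434.45
Payment period 4: opening $1,434.45; interest $37.29 → $1,471.74; payment $641.46; balance $830.28
Payment period 5: opening $830.28; interest $21.58 → $851.86; payment $727.02; balance $124.84
Payment period 6: opening $124.84; interest $3.24 → $128.08; payment $128.08; balance $0.00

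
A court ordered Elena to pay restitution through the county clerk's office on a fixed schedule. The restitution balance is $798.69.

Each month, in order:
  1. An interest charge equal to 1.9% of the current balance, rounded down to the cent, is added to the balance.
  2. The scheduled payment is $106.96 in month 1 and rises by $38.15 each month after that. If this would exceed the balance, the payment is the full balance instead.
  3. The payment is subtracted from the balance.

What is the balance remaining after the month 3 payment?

$402.88

Month 1: opening $798.69; interest $15.17 → $813.86; payment $106.96; balance $706.90
Month 2: opening $706.90; interest $13.43 → $720.33; payment $145.11; balance $575.22
Month 3: opening $575.22; interest $10.92 → $586.14; payment $183.26; balance $402.88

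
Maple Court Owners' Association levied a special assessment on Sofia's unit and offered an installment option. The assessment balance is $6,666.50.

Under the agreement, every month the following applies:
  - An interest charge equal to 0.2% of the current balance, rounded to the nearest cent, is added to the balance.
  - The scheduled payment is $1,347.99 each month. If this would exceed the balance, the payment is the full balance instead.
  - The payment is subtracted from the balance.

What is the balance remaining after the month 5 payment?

# | Opening | Interest | Payment | End bal
1 | $6,666.50 | $13.33 | $1,347.99 | $5,331.84
2 | $5,331.84 | $10.66 | $1,347.99 | $3,994.51
3 | $3,994.51 | $7.99 | $1,347.99 | $2,654.51
4 | $2,654.51 | $5.31 | $1,347.99 | $1,311.83
5 | $1,311.83 | $2.62 | $1,314.45 | $0.00

$0.00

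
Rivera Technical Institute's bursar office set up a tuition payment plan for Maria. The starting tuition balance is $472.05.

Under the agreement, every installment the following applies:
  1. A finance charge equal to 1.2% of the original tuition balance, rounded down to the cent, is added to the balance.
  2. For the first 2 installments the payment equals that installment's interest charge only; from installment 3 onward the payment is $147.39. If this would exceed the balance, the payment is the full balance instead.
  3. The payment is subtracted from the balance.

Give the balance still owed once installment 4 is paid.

$188.59

Installment 1: $472.05 +$5.66 interest = $477.71; pay $5.66 → $472.05
Installment 2: $472.05 +$5.66 interest = $477.71; pay $5.66 → $472.05
Installment 3: $472.05 +$5.66 interest = $477.71; pay $147.39 → $330.32
Installment 4: $330.32 +$5.66 interest = $335.98; pay $147.39 → $188.59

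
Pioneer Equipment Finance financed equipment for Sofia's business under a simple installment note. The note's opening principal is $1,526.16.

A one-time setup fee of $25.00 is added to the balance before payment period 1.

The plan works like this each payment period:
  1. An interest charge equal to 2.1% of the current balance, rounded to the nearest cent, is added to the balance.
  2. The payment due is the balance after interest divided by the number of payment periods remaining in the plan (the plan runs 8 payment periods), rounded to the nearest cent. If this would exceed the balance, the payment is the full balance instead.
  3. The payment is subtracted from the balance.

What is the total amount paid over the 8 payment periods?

$1,705.16

Payment period 1: $1,551.16 +$32.57 interest = $1,583.73; pay $197.97 → $1,385.76
Payment period 2: $1,385.76 +$29.10 interest = $1,414.86; pay $202.12 → $1,212.74
Payment period 3: $1,212.74 +$25.47 interest = $1,238.21; pay $206.37 → $1,031.84
Payment period 4: $1,031.84 +$21.67 interest = $1,053.51; pay $210.70 → $842.81
Payment period 5: $842.81 +$17.70 interest = $860.51; pay $215.13 → $645.38
Payment period 6: $645.38 +$13.55 interest = $658.93; pay $219.64 → $439.29
Payment period 7: $439.29 +$9.23 interest = $448.52; pay $224.26 → $224.26
Payment period 8: $224.26 +$4.71 interest = $228.97; pay $228.97 → $0.00
Total paid: $1,705.16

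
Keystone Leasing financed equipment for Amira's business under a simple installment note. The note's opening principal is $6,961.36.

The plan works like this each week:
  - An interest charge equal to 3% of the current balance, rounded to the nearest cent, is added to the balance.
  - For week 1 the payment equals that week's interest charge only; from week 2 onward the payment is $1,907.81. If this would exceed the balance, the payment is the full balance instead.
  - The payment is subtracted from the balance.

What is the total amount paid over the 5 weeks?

Week 1: opening $6,961.36; interest $208.84 → $7,170.20; payment $208.84; balance $6,961.36
Week 2: opening $6,961.36; interest $208.84 → $7,170.20; payment $1,907.81; balance $5,262.39
Week 3: opening $5,262.39; interest $157.87 → $5,420.26; payment $1,907.81; balance $3,512.45
Week 4: opening $3,512.45; interest $105.37 → $3,617.82; payment $1,907.81; balance $1,710.01
Week 5: opening $1,710.01; interest $51.30 → $1,761.31; payment $1,761.31; balance $0.00
Total paid: $7,693.58

$7,693.58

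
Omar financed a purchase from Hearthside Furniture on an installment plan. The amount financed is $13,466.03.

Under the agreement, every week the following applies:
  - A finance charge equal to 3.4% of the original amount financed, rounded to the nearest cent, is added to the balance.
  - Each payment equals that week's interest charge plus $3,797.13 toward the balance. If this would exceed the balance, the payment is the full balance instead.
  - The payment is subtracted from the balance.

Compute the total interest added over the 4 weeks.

Week 1: $13,466.03 +$457.85 interest = $13,923.88; pay $4,254.98 → $9,668.90
Week 2: $9,668.90 +$457.85 interest = $10,126.75; pay $4,254.98 → $5,871.77
Week 3: $5,871.77 +$457.85 interest = $6,329.62; pay $4,254.98 → $2,074.64
Week 4: $2,074.64 +$457.85 interest = $2,532.49; pay $2,532.49 → $0.00
Total interest: $457.85 + $457.85 + $457.85 + $457.85 = $1,831.40

$1,831.40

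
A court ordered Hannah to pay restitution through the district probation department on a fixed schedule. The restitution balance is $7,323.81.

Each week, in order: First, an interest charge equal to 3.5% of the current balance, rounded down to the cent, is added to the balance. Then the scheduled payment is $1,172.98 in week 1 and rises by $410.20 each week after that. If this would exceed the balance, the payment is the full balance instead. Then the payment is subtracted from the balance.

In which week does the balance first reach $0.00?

Week 1: opening $7,323.81; interest $256.33 → $7,580.14; payment $1,172.98; balance $6,407.16
Week 2: opening $6,407.16; interest $224.25 → $6,631.41; payment $1,583.18; balance $5,048.23
Week 3: opening $5,048.23; interest $176.68 → $5,224.91; payment $1,993.38; balance $3,231.53
Week 4: opening $3,231.53; interest $113.10 → $3,344.63; payment $2,403.58; balance $941.05
Week 5: opening $941.05; interest $32.93 → $973.98; payment $973.98; balance $0.00
Balance reaches $0.00 in week 5.

5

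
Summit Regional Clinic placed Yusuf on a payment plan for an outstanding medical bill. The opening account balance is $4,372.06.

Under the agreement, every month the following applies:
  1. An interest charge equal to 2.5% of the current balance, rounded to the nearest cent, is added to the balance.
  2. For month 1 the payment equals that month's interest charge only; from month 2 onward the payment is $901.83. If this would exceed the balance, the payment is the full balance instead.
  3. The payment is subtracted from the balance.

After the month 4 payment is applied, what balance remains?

$1,934.54

Month 1: $4,372.06 +$109.30 interest = $4,481.36; pay $109.30 → $4,372.06
Month 2: $4,372.06 +$109.30 interest = $4,481.36; pay $901.83 → $3,579.53
Month 3: $3,579.53 +$89.49 interest = $3,669.02; pay $901.83 → $2,767.19
Month 4: $2,767.19 +$69.18 interest = $2,836.37; pay $901.83 → $1,934.54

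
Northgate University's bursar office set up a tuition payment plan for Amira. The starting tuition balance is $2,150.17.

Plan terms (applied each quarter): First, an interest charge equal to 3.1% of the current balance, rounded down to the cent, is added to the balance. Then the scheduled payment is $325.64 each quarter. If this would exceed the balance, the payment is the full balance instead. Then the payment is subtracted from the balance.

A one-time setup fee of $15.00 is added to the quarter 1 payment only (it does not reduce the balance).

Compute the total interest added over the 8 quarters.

Quarter 1: $2,150.17 +$66.65 interest = $2,216.82; pay $325.64 (+ $15.00 fee) → $1,891.18
Quarter 2: $1,891.18 +$58.62 interest = $1,949.80; pay $325.64 → $1,624.16
Quarter 3: $1,624.16 +$50.34 interest = $1,674.50; pay $325.64 → $1,348.86
Quarter 4: $1,348.86 +$41.81 interest = $1,390.67; pay $325.64 → $1,065.03
Quarter 5: $1,065.03 +$33.01 interest = $1,098.04; pay $325.64 → $772.40
Quarter 6: $772.40 +$23.94 interest = $796.34; pay $325.64 → $470.70
Quarter 7: $470.70 +$14.59 interest = $485.29; pay $325.64 → $159.65
Quarter 8: $159.65 +$4.94 interest = $164.59; pay $164.59 → $0.00
Total interest: $66.65 + $58.62 + $50.34 + $41.81 + $33.01 + $23.94 + $14.59 + $4.94 = $293.90

$293.90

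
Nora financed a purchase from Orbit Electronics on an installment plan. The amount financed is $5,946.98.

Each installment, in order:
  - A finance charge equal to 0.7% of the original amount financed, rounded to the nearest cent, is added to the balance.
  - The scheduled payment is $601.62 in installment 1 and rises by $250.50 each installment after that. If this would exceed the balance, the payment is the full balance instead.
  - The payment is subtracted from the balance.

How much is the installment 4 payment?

Installment 1: $5,946.98 +$41.63 interest = $5,988.61; pay $601.62 → $5,386.99
Installment 2: $5,386.99 +$41.63 interest = $5,428.62; pay $852.12 → $4,576.50
Installment 3: $4,576.50 +$41.63 interest = $4,618.13; pay $1,102.62 → $3,515.51
Installment 4: $3,515.51 +$41.63 interest = $3,557.14; pay $1,353.12 → $2,204.02

$1,353.12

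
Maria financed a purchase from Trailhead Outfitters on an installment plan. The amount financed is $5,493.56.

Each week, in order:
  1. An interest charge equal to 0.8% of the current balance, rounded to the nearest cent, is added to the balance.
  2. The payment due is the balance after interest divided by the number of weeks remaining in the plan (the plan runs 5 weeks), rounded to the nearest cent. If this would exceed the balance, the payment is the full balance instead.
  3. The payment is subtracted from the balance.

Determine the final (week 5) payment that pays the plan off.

$1,143.36

# | Opening | Interest | Payment | End bal
1 | $5,493.56 | $43.95 | $1,107.50 | $4,430.01
2 | $4,430.01 | $35.44 | $1,116.36 | $3,349.09
3 | $3,349.09 | $26.79 | $1,125.29 | $2,250.59
4 | $2,250.59 | $18.00 | $1,134.30 | $1,134.29
5 | $1,134.29 | $9.07 | $1,143.36 | $0.00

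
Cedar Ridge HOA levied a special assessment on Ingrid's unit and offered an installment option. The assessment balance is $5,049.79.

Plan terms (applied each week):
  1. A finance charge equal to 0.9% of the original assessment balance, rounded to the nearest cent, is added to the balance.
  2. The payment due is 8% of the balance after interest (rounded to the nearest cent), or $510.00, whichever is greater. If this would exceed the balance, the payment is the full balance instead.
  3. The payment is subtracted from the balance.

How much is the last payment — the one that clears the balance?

# | Opening | Interest | Payment | End bal
1 | $5,049.79 | $45.45 | $510.00 | $4,585.24
2 | $4,585.24 | $45.45 | $510.00 | $4,120.69
3 | $4,120.69 | $45.45 | $510.00 | $3,656.14
4 | $3,656.14 | $45.45 | $510.00 | $3,191.59
5 | $3,191.59 | $45.45 | $510.00 | $2,727.04
6 | $2,727.04 | $45.45 | $510.00 | $2,262.49
7 | $2,262.49 | $45.45 | $510.00 | $1,797.94
8 | $1,797.94 | $45.45 | $510.00 | $1,333.39
9 | $1,333.39 | $45.45 | $510.00 | $868.84
10 | $868.84 | $45.45 | $510.00 | $404.29
11 | $404.29 | $45.45 | $449.74 | $0.00

$449.74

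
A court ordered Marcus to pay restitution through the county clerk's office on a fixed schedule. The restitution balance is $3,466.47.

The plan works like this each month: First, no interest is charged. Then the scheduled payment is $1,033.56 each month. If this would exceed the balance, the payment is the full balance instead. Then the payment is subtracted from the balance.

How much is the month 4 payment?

Month 1: opening $3,466.47; payment $1,033.56; balance $2,432.91
Month 2: opening $2,432.91; payment $1,033.56; balance $1,399.35
Month 3: opening $1,399.35; payment $1,033.56; balance $365.79
Month 4: opening $365.79; payment $365.79; balance $0.00

$365.79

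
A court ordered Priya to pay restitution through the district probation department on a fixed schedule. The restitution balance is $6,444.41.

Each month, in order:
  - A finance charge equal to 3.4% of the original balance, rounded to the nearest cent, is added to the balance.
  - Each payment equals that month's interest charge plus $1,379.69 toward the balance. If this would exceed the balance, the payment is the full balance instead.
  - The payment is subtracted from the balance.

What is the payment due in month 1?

# | Opening | Interest | Payment | End bal
1 | $6,444.41 | $219.11 | $1,598.80 | $5,064.72

$1,598.80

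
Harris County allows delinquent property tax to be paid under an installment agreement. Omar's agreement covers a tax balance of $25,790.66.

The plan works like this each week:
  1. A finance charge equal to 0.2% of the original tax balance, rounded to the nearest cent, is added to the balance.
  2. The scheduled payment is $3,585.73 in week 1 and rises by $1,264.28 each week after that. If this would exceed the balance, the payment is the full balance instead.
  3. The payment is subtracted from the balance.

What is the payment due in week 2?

Week 1: $25,790.66 +$51.58 interest = $25,842.24; pay $3,585.73 → $22,256.51
Week 2: $22,256.51 +$51.58 interest = $22,308.09; pay $4,850.01 → $17,458.08

$4,850.01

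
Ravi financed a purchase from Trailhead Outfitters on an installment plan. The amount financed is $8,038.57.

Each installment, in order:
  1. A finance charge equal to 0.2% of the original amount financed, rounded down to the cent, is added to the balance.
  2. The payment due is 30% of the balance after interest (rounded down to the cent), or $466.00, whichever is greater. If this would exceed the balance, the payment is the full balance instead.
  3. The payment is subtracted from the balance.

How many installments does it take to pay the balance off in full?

9

Installment 1: opening $8,038.57; interest $16.07 → $8,054.64; payment $2,416.39; balance $5,638.25
Installment 2: opening $5,638.25; interest $16.07 → $5,654.32; payment $1,696.29; balance $3,958.03
Installment 3: opening $3,958.03; interest $16.07 → $3,974.10; payment $1,192.23; balance $2,781.87
Installment 4: opening $2,781.87; interest $16.07 → $2,797.94; payment $839.38; balance $1,958.56
Installment 5: opening $1,958.56; interest $16.07 → $1,974.63; payment $592.38; balance $1,382.25
Installment 6: opening $1,382.25; interest $16.07 → $1,398.32; payment $466.00; balance $932.32
Installment 7: opening $932.32; interest $16.07 → $948.39; payment $466.00; balance $482.39
Installment 8: opening $482.39; interest $16.07 → $498.46; payment $466.00; balance $32.46
Installment 9: opening $32.46; interest $16.07 → $48.53; payment $48.53; balance $0.00
Balance reaches $0.00 in installment 9.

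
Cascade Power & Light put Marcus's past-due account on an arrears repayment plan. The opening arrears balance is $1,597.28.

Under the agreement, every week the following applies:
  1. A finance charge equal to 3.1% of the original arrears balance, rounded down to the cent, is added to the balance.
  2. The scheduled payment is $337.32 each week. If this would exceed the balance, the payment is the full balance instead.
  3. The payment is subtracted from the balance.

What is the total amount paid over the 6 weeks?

Week 1: opening $1,597.28; interest $49.51 → $1,646.79; payment $337.32; balance $1,309.47
Week 2: opening $1,309.47; interest $49.51 → $1,358.98; payment $337.32; balance $1,021.66
Week 3: opening $1,021.66; interest $49.51 → $1,071.17; payment $337.32; balance $733.85
Week 4: opening $733.85; interest $49.51 → $783.36; payment $337.32; balance $446.04
Week 5: opening $446.04; interest $49.51 → $495.55; payment $337.32; balance $158.23
Week 6: opening $158.23; interest $49.51 → $207.74; payment $207.74; balance $0.00
Total paid: $1,894.34

$1,894.34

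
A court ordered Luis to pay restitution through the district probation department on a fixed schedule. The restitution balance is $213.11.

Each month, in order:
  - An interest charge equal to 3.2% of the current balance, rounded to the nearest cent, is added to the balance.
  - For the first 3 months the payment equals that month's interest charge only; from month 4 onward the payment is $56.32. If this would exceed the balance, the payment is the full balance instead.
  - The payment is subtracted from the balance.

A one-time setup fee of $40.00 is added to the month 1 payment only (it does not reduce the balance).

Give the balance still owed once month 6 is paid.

Month 1: $213.11 +$6.82 interest = $219.93; pay $6.82 (+ $40.00 fee) → $213.11
Month 2: $213.11 +$6.82 interest = $219.93; pay $6.82 → $213.11
Month 3: $213.11 +$6.82 interest = $219.93; pay $6.82 → $213.11
Month 4: $213.11 +$6.82 interest = $219.93; pay $56.32 → $163.61
Month 5: $163.61 +$5.24 interest = $168.85; pay $56.32 → $112.53
Month 6: $112.53 +$3.60 interest = $116.13; pay $56.32 → $59.81

$59.81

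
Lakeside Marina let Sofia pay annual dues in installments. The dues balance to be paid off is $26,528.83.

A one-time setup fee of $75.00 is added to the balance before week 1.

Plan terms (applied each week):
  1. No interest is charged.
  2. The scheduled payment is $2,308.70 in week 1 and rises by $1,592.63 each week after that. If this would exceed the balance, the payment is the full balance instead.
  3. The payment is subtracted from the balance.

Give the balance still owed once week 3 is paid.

$14,899.84

# | Opening | Payment | End bal
1 | $26,603.83 | $2,308.70 | $24,295.13
2 | $24,295.13 | $3,901.33 | $20,393.80
3 | $20,393.80 | $5,493.96 | $14,899.84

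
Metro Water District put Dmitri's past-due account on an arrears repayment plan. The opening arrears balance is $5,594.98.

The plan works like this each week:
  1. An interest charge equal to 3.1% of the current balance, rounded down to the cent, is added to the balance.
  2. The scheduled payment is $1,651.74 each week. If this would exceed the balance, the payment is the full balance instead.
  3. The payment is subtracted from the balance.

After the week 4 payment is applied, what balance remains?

$0.00

# | Opening | Interest | Payment | End bal
1 | $5,594.98 | $173.44 | $1,651.74 | $4,116.68
2 | $4,116.68 | $127.61 | $1,651.74 | $2,592.55
3 | $2,592.55 | $80.36 | $1,651.74 | $1,021.17
4 | $1,021.17 | $31.65 | $1,052.82 | $0.00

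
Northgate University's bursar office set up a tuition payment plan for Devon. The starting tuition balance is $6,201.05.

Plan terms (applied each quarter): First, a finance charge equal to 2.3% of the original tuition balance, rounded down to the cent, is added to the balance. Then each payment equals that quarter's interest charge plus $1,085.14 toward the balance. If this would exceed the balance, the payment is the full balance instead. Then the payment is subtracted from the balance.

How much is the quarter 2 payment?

# | Opening | Interest | Payment | End bal
1 | $6,201.05 | $142.62 | $1,227.76 | $5,115.91
2 | $5,115.91 | $142.62 | $1,227.76 | $4,030.77

$1,227.76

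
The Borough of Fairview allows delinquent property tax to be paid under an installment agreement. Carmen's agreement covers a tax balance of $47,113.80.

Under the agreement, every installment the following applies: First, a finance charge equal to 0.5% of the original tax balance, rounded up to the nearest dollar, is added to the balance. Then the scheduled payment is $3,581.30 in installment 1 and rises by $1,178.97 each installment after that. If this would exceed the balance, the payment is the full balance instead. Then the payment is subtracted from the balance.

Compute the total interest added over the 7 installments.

Installment 1: opening $47,113.80; interest $236.00 → $47,349.80; payment $3,581.30; balance $43,768.50
Installment 2: opening $43,768.50; interest $236.00 → $44,004.50; payment $4,760.27; balance $39,244.23
Installment 3: opening $39,244.23; interest $236.00 → $39,480.23; payment $5,939.24; balance $33,540.99
Installment 4: opening $33,540.99; interest $236.00 → $33,776.99; payment $7,118.21; balance $26,658.78
Installment 5: opening $26,658.78; interest $236.00 → $26,894.78; payment $8,297.18; balance $18,597.60
Installment 6: opening $18,597.60; interest $236.00 → $18,833.60; payment $9,476.15; balance $9,357.45
Installment 7: opening $9,357.45; interest $236.00 → $9,593.45; payment $9,593.45; balance $0.00
Total interest: $236.00 + $236.00 + $236.00 + $236.00 + $236.00 + $236.00 + $236.00 = $1,652.00

$1,652.00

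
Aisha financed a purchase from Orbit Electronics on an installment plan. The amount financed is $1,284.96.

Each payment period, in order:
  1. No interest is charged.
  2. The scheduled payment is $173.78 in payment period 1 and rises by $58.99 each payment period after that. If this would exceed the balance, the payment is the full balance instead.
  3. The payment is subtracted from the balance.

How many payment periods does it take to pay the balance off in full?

Payment period 1: opening $1,284.96; payment $173.78; balance $1,111.18
Payment period 2: opening $1,111.18; payment $232.77; balance $878.41
Payment period 3: opening $878.41; payment $291.76; balance $586.65
Payment period 4: opening $586.65; payment $350.75; balance $235.90
Payment period 5: opening $235.90; payment $235.90; balance $0.00
Balance reaches $0.00 in payment period 5.

5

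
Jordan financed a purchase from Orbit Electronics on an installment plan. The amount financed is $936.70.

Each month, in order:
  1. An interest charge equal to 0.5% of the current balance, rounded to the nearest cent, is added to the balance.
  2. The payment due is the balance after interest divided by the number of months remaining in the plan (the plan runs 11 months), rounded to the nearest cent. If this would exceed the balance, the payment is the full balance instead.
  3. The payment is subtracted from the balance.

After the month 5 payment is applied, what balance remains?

$523.83

# | Opening | Interest | Payment | End bal
1 | $936.70 | $4.68 | $85.58 | $855.80
2 | $855.80 | $4.28 | $86.01 | $774.07
3 | $774.07 | $3.87 | $86.44 | $691.50
4 | $691.50 | $3.46 | $86.87 | $608.09
5 | $608.09 | $3.04 | $87.30 | $523.83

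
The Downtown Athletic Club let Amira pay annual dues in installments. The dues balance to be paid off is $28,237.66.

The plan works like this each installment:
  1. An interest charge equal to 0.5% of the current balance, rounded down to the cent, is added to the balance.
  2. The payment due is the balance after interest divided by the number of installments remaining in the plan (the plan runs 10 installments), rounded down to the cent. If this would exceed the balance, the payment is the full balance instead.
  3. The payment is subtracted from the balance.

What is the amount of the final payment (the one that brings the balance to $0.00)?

$2,968.17

Installment 1: $28,237.66 +$141.18 interest = $28,378.84; pay $2,837.88 → $25,540.96
Installment 2: $25,540.96 +$127.70 interest = $25,668.66; pay $2,852.07 → $22,816.59
Installment 3: $22,816.59 +$114.08 interest = $22,930.67; pay $2,866.33 → $20,064.34
Installment 4: $20,064.34 +$100.32 interest = $20,164.66; pay $2,880.66 → $17,284.00
Installment 5: $17,284.00 +$86.42 interest = $17,370.42; pay $2,895.07 → $14,475.35
Installment 6: $14,475.35 +$72.37 interest = $14,547.72; pay $2,909.54 → $11,638.18
Installment 7: $11,638.18 +$58.19 interest = $11,696.37; pay $2,924.09 → $8,772.28
Installment 8: $8,772.28 +$43.86 interest = $8,816.14; pay $2,938.71 → $5,877.43
Installment 9: $5,877.43 +$29.38 interest = $5,906.81; pay $2,953.40 → $2,953.41
Installment 10: $2,953.41 +$14.76 interest = $2,968.17; pay $2,968.17 → $0.00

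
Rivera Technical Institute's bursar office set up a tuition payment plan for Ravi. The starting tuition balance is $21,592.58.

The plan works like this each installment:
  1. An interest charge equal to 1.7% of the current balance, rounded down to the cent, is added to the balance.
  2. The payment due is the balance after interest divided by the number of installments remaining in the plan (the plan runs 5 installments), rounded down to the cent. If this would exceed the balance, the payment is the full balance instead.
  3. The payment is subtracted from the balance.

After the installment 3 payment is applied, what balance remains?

# | Opening | Interest | Payment | End bal
1 | $21,592.58 | $367.07 | $4,391.93 | $17,567.72
2 | $17,567.72 | $298.65 | $4,466.59 | $13,399.78
3 | $13,399.78 | $227.79 | $4,542.52 | $9,085.05

$9,085.05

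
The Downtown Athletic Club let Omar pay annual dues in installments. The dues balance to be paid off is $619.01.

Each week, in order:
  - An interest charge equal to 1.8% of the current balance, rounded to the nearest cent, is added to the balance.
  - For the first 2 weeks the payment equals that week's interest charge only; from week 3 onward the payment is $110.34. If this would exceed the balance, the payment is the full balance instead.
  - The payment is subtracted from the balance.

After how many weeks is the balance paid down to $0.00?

8

# | Opening | Interest | Payment | End bal
1 | $619.01 | $11.14 | $11.14 | $619.01
2 | $619.01 | $11.14 | $11.14 | $619.01
3 | $619.01 | $11.14 | $110.34 | $519.81
4 | $519.81 | $9.36 | $110.34 | $418.83
5 | $418.83 | $7.54 | $110.34 | $316.03
6 | $316.03 | $5.69 | $110.34 | $211.38
7 | $211.38 | $3.80 | $110.34 | $104.84
8 | $104.84 | $1.89 | $106.73 | $0.00
Balance reaches $0.00 in week 8.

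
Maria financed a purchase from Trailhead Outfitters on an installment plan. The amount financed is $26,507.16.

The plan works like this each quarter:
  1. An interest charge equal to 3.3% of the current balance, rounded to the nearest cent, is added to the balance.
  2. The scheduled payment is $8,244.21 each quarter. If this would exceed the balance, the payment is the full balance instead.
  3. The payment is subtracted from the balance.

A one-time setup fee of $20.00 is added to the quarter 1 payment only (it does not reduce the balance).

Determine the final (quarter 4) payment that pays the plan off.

$3,781.96

Quarter 1: opening $26,507.16; interest $874.74 → $27,381.90; payment $8,244.21 (+ $20.00 fee); balance $19,137.69
Quarter 2: opening $19,137.69; interest $631.54 → $19,769.23; payment $8,244.21; balance $11,525.02
Quarter 3: opening $11,525.02; interest $380.33 → $11,905.35; payment $8,244.21; balance $3,661.14
Quarter 4: opening $3,661.14; interest $120.82 → $3,781.96; payment $3,781.96; balance $0.00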